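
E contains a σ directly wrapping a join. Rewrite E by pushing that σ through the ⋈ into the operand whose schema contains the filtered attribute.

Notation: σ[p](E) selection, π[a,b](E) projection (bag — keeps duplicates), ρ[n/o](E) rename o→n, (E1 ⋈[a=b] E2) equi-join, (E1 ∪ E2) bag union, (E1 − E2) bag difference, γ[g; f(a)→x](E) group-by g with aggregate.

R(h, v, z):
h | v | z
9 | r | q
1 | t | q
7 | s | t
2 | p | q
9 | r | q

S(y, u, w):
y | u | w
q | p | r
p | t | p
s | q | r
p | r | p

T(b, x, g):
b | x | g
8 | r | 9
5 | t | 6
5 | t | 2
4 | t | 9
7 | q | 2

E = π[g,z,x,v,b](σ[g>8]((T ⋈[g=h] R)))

σ filters on g, owned by the left side.
E' = π[g,z,x,v,b]((σ[g>8](T) ⋈[g=h] R))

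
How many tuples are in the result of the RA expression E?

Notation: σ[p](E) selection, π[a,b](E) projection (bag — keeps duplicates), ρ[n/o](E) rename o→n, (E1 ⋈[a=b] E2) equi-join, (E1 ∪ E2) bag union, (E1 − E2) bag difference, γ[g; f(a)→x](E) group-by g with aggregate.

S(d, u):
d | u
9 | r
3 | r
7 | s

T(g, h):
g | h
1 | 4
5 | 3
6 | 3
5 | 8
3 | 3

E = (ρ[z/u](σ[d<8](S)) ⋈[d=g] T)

Stepwise |·|:
  S → 3
  σ[d<8](S) → 2
  ρ[z/u](σ[d<8](S)) → 2
  T → 5
  (ρ[z/u](σ[d<8](S)) ⋈[d=g] T) → 1

|E| = 1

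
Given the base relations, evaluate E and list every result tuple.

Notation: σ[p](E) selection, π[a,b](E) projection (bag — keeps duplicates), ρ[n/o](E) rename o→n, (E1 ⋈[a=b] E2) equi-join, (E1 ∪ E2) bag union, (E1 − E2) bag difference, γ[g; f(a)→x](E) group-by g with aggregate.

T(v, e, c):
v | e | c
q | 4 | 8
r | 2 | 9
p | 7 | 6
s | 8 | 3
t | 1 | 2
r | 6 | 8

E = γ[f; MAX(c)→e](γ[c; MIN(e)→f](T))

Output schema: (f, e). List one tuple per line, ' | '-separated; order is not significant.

Stepwise |·|:
  T → 6
  γ[c; MIN(e)→f](T) → 5
  γ[f; MAX(c)→e](γ[c; MIN(e)→f](T)) → 5

== RESULT ==
f | e
1 | 2
2 | 9
4 | 8
7 | 6
8 | 3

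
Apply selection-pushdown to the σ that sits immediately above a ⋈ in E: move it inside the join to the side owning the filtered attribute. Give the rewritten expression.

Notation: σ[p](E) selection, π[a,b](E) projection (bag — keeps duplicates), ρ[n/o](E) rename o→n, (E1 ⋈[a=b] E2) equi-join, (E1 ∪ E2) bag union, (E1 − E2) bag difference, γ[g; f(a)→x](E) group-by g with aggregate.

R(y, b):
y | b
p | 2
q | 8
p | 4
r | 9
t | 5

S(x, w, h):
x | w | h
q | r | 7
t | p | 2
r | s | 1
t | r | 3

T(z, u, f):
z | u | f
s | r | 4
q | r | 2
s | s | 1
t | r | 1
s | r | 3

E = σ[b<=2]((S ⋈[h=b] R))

σ filters on b, owned by the right side.
E' = (S ⋈[h=b] σ[b<=2](R))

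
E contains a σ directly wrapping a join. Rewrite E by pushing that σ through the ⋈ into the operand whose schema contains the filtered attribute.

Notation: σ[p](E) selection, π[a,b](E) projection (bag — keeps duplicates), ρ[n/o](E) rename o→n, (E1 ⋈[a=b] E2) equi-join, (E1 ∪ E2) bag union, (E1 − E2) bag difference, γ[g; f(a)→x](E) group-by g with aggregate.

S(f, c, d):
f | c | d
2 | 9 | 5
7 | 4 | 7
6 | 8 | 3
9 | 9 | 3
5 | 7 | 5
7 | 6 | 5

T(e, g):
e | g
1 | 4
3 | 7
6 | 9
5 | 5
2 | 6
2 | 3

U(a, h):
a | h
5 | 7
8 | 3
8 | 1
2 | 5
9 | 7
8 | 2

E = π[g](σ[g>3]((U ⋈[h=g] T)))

σ filters on g, owned by the right side.
E' = π[g]((U ⋈[h=g] σ[g>3](T)))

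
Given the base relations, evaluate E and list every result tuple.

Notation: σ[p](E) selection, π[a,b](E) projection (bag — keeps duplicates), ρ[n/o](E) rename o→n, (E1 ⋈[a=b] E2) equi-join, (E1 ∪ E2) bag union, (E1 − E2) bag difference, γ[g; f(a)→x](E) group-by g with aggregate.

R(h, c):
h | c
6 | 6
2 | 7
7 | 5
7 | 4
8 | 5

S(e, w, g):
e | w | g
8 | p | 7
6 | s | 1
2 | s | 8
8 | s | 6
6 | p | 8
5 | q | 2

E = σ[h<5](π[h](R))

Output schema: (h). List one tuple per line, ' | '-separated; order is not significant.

Subexpression sizes:
  R → 5
  π[h](R) → 5
  σ[h<5](π[h](R)) → 1

== RESULT ==
h
2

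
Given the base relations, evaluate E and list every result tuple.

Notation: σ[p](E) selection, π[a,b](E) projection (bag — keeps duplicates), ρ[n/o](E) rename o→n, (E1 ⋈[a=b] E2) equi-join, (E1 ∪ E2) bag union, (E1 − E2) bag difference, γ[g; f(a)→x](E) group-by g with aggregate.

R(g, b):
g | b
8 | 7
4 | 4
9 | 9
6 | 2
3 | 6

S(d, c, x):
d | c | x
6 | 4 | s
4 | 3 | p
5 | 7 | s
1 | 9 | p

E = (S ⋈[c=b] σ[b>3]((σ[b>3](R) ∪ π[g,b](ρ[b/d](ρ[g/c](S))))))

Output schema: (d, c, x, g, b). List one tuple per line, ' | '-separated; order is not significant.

Row counts bottom-up:
  S → 4
  R → 5
  σ[b>3](R) → 4
  S → 4
  ρ[g/c](S) → 4
  ρ[b/d](ρ[g/c](S)) → 4
  π[g,b](ρ[b/d](ρ[g/c](S))) → 4
  (σ[b>3](R) ∪ π[g,b](ρ[b/d](ρ[g/c](S)))) → 8
  σ[b>3]((σ[b>3](R) ∪ π[g,b](ρ[b/d](ρ[g/c](S))))) → 7
  (S ⋈[c=b] σ[b>3]((σ[b>3](R) ∪ π[g,b](ρ[b/d](ρ[g/c](S)))))) → 4

== RESULT ==
d | c | x | g | b
1 | 9 | p | 9 | 9
5 | 7 | s | 8 | 7
6 | 4 | s | 3 | 4
6 | 4 | s | 4 | 4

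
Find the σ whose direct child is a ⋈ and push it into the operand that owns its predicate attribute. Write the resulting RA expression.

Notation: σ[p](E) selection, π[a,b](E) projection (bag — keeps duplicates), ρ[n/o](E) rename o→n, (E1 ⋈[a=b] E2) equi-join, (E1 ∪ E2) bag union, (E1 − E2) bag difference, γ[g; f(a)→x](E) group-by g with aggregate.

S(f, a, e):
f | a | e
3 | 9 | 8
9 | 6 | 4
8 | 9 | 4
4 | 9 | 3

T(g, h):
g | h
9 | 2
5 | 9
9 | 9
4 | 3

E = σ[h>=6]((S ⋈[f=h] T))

σ filters on h, owned by the right side.
E' = (S ⋈[f=h] σ[h>=6](T))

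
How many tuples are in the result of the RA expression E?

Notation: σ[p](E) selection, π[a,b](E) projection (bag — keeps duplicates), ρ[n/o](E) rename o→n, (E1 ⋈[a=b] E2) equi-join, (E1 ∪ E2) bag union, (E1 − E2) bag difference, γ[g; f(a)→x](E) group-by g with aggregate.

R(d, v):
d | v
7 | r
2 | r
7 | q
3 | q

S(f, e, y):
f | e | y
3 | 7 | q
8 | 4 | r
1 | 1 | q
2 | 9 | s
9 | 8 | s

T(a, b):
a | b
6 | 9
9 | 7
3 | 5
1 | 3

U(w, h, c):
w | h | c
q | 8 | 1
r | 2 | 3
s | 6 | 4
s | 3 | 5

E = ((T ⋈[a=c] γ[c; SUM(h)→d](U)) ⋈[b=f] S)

Stepwise |·|:
  T → 4
  U → 4
  γ[c; SUM(h)→d](U) → 4
  (T ⋈[a=c] γ[c; SUM(h)→d](U)) → 2
  S → 5
  ((T ⋈[a=c] γ[c; SUM(h)→d](U)) ⋈[b=f] S) → 1

|E| = 1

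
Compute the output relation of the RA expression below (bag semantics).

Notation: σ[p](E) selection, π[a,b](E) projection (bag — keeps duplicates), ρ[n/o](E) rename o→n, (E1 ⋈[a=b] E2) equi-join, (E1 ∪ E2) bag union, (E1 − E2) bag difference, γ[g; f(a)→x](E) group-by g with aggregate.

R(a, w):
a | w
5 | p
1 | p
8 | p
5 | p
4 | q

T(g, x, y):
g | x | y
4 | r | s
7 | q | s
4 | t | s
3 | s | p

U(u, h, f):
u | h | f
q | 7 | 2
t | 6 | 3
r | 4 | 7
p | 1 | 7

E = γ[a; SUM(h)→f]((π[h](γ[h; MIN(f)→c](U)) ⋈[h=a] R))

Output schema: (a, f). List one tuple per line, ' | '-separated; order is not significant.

Stepwise |·|:
  U → 4
  γ[h; MIN(f)→c](U) → 4
  π[h](γ[h; MIN(f)→c](U)) → 4
  R → 5
  (π[h](γ[h; MIN(f)→c](U)) ⋈[h=a] R) → 2
  γ[a; SUM(h)→f]((π[h](γ[h; MIN(f)→c](U)) ⋈[h=a] R)) → 2

== RESULT ==
a | f
1 | 1
4 | 4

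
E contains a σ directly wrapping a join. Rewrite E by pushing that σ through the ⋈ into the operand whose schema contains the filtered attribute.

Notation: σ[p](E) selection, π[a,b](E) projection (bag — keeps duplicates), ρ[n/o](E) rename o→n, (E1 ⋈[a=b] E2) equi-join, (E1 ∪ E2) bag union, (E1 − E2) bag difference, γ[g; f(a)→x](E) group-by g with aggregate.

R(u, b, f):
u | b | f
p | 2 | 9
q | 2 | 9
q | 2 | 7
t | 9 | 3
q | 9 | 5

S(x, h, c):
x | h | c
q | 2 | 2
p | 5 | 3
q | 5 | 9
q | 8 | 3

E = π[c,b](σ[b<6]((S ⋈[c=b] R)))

σ filters on b, owned by the right side.
E' = π[c,b]((S ⋈[c=b] σ[b<6](R)))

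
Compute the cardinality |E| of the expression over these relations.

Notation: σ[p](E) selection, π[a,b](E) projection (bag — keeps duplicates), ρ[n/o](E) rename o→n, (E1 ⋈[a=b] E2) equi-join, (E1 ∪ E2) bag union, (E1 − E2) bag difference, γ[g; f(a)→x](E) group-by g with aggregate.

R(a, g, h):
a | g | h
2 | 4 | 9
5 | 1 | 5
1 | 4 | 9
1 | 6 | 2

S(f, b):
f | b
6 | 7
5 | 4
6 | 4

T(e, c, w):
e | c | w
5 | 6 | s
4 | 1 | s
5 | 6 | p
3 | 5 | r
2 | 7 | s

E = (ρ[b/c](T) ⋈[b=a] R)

Subexpression sizes:
  T → 5
  ρ[b/c](T) → 5
  R → 4
  (ρ[b/c](T) ⋈[b=a] R) → 3

|E| = 3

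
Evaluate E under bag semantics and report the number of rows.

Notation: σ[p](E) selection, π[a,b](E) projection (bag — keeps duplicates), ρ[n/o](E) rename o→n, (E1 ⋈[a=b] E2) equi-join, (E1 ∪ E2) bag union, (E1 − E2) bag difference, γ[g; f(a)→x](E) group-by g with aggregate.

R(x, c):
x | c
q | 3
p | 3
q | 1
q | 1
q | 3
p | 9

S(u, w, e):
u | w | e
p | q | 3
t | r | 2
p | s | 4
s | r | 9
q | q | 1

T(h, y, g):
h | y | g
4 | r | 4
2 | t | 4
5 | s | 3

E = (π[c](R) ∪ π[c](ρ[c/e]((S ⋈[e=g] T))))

Per-node cardinality:
  R → 6
  π[c](R) → 6
  S → 5
  T → 3
  (S ⋈[e=g] T) → 3
  ρ[c/e]((S ⋈[e=g] T)) → 3
  π[c](ρ[c/e]((S ⋈[e=g] T))) → 3
  (π[c](R) ∪ π[c](ρ[c/e]((S ⋈[e=g] T)))) → 9

|E| = 9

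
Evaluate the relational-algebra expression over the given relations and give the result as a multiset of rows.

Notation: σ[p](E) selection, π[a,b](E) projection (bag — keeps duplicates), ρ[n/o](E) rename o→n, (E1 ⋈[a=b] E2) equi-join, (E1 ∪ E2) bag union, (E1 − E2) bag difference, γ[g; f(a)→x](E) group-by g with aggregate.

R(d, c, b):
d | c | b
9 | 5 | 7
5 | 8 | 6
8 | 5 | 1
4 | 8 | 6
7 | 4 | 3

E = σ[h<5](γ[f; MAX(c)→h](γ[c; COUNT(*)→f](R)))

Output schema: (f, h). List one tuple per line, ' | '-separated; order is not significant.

Per-node cardinality:
  R → 5
  γ[c; COUNT(*)→f](R) → 3
  γ[f; MAX(c)→h](γ[c; COUNT(*)→f](R)) → 2
  σ[h<5](γ[f; MAX(c)→h](γ[c; COUNT(*)→f](R))) → 1

== RESULT ==
f | h
1 | 4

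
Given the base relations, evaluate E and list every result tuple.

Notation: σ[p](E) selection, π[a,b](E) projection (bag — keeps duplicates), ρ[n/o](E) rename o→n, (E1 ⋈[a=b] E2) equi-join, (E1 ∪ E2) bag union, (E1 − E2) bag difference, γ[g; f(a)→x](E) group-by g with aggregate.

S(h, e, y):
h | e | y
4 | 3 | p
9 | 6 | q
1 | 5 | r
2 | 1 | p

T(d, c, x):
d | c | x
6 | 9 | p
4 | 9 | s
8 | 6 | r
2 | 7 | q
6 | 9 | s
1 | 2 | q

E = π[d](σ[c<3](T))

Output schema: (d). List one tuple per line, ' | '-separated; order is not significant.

Row counts bottom-up:
  T → 6
  σ[c<3](T) → 1
  π[d](σ[c<3](T)) → 1

== RESULT ==
d
1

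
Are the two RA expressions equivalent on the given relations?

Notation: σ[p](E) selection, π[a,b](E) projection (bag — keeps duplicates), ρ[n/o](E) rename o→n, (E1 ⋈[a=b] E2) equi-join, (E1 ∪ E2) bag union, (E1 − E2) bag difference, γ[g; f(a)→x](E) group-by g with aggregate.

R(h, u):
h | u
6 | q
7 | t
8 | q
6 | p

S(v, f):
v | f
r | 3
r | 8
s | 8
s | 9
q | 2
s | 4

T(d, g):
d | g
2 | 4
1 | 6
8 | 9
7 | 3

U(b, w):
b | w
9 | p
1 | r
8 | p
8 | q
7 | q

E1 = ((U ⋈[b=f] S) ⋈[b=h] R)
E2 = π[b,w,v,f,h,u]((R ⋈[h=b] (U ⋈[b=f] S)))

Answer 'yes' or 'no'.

E1 subexpression sizes:
  U → 5
  S → 6
  (U ⋈[b=f] S) → 5
  R → 4
  ((U ⋈[b=f] S) ⋈[b=h] R) → 4
E2 subexpression sizes:
  R → 4
  U → 5
  S → 6
  (U ⋈[b=f] S) → 5
  (R ⋈[h=b] (U ⋈[b=f] S)) → 4
  π[b,w,v,f,h,u]((R ⋈[h=b] (U ⋈[b=f] S))) → 4

E1 and E2 produce the same multiset:
b | w | v | f | h | u
8 | p | r | 8 | 8 | q
8 | p | s | 8 | 8 | q
8 | q | r | 8 | 8 | q
8 | q | s | 8 | 8 | q

yes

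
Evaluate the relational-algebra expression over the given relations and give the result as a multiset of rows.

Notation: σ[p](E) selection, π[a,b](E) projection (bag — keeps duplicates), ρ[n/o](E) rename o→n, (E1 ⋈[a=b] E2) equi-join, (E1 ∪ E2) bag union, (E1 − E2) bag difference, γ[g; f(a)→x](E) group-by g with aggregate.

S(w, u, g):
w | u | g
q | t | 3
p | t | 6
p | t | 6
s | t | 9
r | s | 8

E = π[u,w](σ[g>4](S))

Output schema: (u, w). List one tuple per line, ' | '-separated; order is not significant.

Stepwise |·|:
  S → 5
  σ[g>4](S) → 4
  π[u,w](σ[g>4](S)) → 4

== RESULT ==
u | w
s | r
t | p
t | p
t | s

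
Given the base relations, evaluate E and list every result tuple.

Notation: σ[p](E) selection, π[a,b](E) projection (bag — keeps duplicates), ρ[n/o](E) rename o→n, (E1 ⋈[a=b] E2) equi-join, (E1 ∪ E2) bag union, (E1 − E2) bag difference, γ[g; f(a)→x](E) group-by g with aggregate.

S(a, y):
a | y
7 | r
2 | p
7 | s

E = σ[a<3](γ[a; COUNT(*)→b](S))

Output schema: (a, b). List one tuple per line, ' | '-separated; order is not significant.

Per-node cardinality:
  S → 3
  γ[a; COUNT(*)→b](S) → 2
  σ[a<3](γ[a; COUNT(*)→b](S)) → 1

== RESULT ==
a | b
2 | 1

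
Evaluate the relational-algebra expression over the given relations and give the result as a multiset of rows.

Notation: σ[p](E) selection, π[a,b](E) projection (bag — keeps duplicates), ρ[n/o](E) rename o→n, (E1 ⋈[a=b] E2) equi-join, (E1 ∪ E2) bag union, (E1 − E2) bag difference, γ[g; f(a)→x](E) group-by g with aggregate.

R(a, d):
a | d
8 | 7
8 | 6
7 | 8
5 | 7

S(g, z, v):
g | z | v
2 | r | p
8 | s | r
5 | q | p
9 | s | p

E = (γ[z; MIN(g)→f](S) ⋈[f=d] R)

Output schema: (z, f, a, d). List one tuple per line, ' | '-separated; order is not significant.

Per-node cardinality:
  S → 4
  γ[z; MIN(g)→f](S) → 3
  R → 4
  (γ[z; MIN(g)→f](S) ⋈[f=d] R) → 1

== RESULT ==
z | f | a | d
s | 8 | 7 | 8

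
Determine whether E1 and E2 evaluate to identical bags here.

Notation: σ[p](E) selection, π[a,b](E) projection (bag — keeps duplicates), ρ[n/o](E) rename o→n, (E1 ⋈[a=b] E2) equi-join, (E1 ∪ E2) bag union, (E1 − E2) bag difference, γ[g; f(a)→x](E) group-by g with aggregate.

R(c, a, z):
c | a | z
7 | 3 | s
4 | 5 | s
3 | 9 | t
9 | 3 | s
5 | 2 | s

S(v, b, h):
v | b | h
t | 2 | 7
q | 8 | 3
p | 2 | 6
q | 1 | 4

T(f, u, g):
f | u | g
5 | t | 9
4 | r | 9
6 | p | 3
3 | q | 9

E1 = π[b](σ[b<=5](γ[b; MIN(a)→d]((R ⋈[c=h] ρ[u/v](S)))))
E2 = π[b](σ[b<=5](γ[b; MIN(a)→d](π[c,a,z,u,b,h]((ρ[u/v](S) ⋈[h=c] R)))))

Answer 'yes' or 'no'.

E1 row counts bottom-up:
  R → 5
  S → 4
  ρ[u/v](S) → 4
  (R ⋈[c=h] ρ[u/v](S)) → 3
  γ[b; MIN(a)→d]((R ⋈[c=h] ρ[u/v](S))) → 3
  σ[b<=5](γ[b; MIN(a)→d]((R ⋈[c=h] ρ[u/v](S)))) → 2
  π[b](σ[b<=5](γ[b; MIN(a)→d]((R ⋈[c=h] ρ[u/v](S))))) → 2
E2 row counts bottom-up:
  S → 4
  ρ[u/v](S) → 4
  R → 5
  (ρ[u/v](S) ⋈[h=c] R) → 3
  π[c,a,z,u,b,h]((ρ[u/v](S) ⋈[h=c] R)) → 3
  γ[b; MIN(a)→d](π[c,a,z,u,b,h]((ρ[u/v](S) ⋈[h=c] R))) → 3
  σ[b<=5](γ[b; MIN(a)→d](π[c,a,z,u,b,h]((ρ[u/v](S) ⋈[h=c] R)))) → 2
  π[b](σ[b<=5](γ[b; MIN(a)→d](π[c,a,z,u,b,h]((ρ[u/v](S) ⋈[h=c] R))))) → 2

E1 and E2 produce the same multiset:
b
1
2

yes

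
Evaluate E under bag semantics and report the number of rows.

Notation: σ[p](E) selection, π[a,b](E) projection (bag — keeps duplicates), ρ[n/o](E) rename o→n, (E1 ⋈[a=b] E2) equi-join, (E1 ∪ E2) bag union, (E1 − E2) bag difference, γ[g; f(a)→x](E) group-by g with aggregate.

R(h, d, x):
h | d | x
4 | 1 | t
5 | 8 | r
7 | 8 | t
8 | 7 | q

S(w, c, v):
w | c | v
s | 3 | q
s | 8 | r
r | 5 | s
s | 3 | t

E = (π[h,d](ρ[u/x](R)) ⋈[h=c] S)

Stepwise |·|:
  R → 4
  ρ[u/x](R) → 4
  π[h,d](ρ[u/x](R)) → 4
  S → 4
  (π[h,d](ρ[u/x](R)) ⋈[h=c] S) → 2

|E| = 2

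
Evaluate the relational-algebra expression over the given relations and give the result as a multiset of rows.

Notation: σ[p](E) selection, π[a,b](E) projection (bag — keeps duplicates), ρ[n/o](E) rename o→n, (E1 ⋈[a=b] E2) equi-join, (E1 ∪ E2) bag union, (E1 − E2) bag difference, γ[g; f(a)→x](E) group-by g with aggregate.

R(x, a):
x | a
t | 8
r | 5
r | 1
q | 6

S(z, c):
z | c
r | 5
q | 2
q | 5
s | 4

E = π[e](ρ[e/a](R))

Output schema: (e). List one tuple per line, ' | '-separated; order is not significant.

Subexpression sizes:
  R → 4
  ρ[e/a](R) → 4
  π[e](ρ[e/a](R)) → 4

== RESULT ==
e
1
5
6
8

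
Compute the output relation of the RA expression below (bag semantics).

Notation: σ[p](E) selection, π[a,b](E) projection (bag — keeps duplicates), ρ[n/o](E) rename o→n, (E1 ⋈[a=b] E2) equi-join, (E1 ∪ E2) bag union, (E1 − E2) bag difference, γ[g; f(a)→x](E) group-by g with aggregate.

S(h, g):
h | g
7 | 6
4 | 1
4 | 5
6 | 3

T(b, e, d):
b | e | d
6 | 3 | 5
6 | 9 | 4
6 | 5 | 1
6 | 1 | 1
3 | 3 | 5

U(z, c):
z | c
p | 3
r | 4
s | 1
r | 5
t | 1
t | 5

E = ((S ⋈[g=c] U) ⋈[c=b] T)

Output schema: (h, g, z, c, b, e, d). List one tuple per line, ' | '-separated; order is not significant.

Per-node cardinality:
  S → 4
  U → 6
  (S ⋈[g=c] U) → 5
  T → 5
  ((S ⋈[g=c] U) ⋈[c=b] T) → 1

== RESULT ==
h | g | z | c | b | e | d
6 | 3 | p | 3 | 3 | 3 | 5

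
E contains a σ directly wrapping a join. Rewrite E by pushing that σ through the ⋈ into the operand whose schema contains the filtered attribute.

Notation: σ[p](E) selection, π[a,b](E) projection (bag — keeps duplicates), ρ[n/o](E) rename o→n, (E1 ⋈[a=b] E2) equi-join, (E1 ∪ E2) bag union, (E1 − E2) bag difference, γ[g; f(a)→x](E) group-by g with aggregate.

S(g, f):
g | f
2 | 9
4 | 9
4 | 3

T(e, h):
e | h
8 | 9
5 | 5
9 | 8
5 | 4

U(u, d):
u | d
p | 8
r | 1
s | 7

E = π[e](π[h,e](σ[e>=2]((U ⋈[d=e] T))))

σ filters on e, owned by the right side.
E' = π[e](π[h,e]((U ⋈[d=e] σ[e>=2](T))))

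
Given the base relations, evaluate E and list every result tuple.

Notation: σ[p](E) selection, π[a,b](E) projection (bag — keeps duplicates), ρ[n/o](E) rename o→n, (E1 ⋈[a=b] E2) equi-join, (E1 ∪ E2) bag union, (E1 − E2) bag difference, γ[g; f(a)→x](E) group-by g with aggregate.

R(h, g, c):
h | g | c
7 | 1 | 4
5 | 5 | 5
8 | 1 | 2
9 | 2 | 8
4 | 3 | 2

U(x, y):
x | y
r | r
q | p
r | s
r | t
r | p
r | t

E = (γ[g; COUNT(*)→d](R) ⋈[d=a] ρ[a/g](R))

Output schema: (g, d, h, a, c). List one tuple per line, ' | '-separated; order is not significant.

Row counts bottom-up:
  R → 5
  γ[g; COUNT(*)→d](R) → 4
  R → 5
  ρ[a/g](R) → 5
  (γ[g; COUNT(*)→d](R) ⋈[d=a] ρ[a/g](R)) → 7

== RESULT ==
g | d | h | a | c
1 | 2 | 9 | 2 | 8
2 | 1 | 7 | 1 | 4
2 | 1 | 8 | 1 | 2
3 | 1 | 7 | 1 | 4
3 | 1 | 8 | 1 | 2
5 | 1 | 7 | 1 | 4
5 | 1 | 8 | 1 | 2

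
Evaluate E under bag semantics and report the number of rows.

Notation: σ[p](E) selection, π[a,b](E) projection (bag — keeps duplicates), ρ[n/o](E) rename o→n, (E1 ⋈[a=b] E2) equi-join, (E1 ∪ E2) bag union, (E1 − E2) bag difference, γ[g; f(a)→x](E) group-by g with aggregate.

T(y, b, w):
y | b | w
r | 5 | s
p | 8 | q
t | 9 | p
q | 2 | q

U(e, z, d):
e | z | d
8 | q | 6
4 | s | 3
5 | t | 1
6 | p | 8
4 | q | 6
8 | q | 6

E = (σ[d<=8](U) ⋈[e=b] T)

Stepwise |·|:
  U → 6
  σ[d<=8](U) → 6
  T → 4
  (σ[d<=8](U) ⋈[e=b] T) → 3

|E| = 3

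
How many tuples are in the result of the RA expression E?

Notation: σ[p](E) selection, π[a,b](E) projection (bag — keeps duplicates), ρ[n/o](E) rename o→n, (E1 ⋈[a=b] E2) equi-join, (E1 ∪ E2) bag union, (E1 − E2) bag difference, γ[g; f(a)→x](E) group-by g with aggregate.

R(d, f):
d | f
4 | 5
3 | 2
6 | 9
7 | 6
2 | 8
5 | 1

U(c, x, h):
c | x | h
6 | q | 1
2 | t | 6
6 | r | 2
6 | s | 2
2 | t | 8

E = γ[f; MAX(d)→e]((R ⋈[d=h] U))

Per-node cardinality:
  R → 6
  U → 5
  (R ⋈[d=h] U) → 3
  γ[f; MAX(d)→e]((R ⋈[d=h] U)) → 2

|E| = 2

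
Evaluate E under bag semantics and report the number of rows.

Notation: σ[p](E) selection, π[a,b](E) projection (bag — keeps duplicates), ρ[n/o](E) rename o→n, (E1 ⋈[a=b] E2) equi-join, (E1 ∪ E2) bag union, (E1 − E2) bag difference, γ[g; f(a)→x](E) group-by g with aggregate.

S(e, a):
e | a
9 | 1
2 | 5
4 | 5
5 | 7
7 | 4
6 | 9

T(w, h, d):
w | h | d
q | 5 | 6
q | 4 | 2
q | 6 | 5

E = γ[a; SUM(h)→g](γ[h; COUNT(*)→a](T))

Stepwise |·|:
  T → 3
  γ[h; COUNT(*)→a](T) → 3
  γ[a; SUM(h)→g](γ[h; COUNT(*)→a](T)) → 1

|E| = 1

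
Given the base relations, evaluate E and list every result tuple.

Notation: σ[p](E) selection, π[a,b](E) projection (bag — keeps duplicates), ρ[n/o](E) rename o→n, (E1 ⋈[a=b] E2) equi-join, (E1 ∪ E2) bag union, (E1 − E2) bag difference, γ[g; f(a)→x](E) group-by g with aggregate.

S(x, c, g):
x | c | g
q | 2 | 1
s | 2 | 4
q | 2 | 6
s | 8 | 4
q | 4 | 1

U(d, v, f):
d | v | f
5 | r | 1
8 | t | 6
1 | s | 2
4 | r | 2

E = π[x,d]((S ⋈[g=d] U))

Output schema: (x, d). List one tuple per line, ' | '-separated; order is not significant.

Row counts bottom-up:
  S → 5
  U → 4
  (S ⋈[g=d] U) → 4
  π[x,d]((S ⋈[g=d] U)) → 4

== RESULT ==
x | d
q | 1
q | 1
s | 4
s | 4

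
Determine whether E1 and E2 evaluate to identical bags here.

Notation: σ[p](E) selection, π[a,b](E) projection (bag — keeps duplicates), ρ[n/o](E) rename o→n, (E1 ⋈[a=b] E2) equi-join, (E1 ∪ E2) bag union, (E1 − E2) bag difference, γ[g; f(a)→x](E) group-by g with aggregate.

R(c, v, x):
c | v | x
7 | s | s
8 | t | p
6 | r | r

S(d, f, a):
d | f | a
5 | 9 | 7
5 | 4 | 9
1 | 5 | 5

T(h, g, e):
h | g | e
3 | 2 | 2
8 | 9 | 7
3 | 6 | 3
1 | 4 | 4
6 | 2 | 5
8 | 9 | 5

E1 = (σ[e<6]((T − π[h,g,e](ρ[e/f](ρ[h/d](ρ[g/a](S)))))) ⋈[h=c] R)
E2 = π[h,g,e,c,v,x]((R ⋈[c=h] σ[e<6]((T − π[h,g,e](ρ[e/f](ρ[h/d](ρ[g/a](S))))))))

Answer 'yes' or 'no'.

E1 stepwise |·|:
  T → 6
  S → 3
  ρ[g/a](S) → 3
  ρ[h/d](ρ[g/a](S)) → 3
  ρ[e/f](ρ[h/d](ρ[g/a](S))) → 3
  π[h,g,e](ρ[e/f](ρ[h/d](ρ[g/a](S)))) → 3
  (T − π[h,g,e](ρ[e/f](ρ[h/d](ρ[g/a](S))))) → 6
  σ[e<6]((T − π[h,g,e](ρ[e/f](ρ[h/d](ρ[g/a](S)))))) → 5
  R → 3
  (σ[e<6]((T − π[h,g,e](ρ[e/f](ρ[h/d](ρ[g/a](S)))))) ⋈[h=c] R) → 2
E2 stepwise |·|:
  R → 3
  T → 6
  S → 3
  ρ[g/a](S) → 3
  ρ[h/d](ρ[g/a](S)) → 3
  ρ[e/f](ρ[h/d](ρ[g/a](S))) → 3
  π[h,g,e](ρ[e/f](ρ[h/d](ρ[g/a](S)))) → 3
  (T − π[h,g,e](ρ[e/f](ρ[h/d](ρ[g/a](S))))) → 6
  σ[e<6]((T − π[h,g,e](ρ[e/f](ρ[h/d](ρ[g/a](S)))))) → 5
  (R ⋈[c=h] σ[e<6]((T − π[h,g,e](ρ[e/f](ρ[h/d](ρ[g/a](S))))))) → 2
  π[h,g,e,c,v,x]((R ⋈[c=h] σ[e<6]((T − π[h,g,e](ρ[e/f](ρ[h/d](ρ[g/a](S)))))))) → 2

E1 and E2 produce the same multiset:
h | g | e | c | v | x
6 | 2 | 5 | 6 | r | r
8 | 9 | 5 | 8 | t | p

yes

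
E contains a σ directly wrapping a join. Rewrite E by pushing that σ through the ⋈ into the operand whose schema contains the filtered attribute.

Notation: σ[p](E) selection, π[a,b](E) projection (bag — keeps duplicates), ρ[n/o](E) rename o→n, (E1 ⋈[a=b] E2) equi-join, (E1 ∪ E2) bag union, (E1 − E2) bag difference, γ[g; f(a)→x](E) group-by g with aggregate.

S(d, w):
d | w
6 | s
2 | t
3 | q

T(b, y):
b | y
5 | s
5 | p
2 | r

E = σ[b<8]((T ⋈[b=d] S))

σ filters on b, owned by the left side.
E' = (σ[b<8](T) ⋈[b=d] S)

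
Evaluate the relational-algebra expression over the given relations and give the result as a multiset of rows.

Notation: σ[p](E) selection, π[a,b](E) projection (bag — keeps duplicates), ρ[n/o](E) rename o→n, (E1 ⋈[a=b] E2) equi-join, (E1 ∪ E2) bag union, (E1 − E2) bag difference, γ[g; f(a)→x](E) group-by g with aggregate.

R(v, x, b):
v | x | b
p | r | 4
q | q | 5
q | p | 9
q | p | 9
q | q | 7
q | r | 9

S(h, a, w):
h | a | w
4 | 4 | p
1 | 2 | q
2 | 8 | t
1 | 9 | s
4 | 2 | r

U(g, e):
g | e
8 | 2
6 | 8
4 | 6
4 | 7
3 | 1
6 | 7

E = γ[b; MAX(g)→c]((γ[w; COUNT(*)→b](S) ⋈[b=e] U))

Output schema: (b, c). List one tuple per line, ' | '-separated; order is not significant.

Per-node cardinality:
  S → 5
  γ[w; COUNT(*)→b](S) → 5
  U → 6
  (γ[w; COUNT(*)→b](S) ⋈[b=e] U) → 5
  γ[b; MAX(g)→c]((γ[w; COUNT(*)→b](S) ⋈[b=e] U)) → 1

== RESULT ==
b | c
1 | 3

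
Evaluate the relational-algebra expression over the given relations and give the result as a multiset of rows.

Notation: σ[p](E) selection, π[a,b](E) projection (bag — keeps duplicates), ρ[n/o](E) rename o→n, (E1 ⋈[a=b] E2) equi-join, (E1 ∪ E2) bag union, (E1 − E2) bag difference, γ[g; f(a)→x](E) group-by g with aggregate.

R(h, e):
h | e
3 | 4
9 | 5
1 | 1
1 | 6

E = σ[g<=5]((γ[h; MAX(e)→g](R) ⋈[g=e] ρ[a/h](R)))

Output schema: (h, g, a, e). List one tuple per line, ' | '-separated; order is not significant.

Subexpression sizes:
  R → 4
  γ[h; MAX(e)→g](R) → 3
  R → 4
  ρ[a/h](R) → 4
  (γ[h; MAX(e)→g](R) ⋈[g=e] ρ[a/h](R)) → 3
  σ[g<=5]((γ[h; MAX(e)→g](R) ⋈[g=e] ρ[a/h](R))) → 2

== RESULT ==
h | g | a | e
3 | 4 | 3 | 4
9 | 5 | 9 | 5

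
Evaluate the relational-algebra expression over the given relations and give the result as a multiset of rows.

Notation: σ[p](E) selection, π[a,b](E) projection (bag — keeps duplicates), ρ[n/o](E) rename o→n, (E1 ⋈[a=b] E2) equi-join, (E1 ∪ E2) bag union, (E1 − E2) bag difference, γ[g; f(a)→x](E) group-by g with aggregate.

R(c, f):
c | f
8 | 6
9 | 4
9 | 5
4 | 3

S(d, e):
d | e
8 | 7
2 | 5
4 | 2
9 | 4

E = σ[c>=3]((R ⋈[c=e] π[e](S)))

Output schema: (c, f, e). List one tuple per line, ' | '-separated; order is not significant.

Row counts bottom-up:
  R → 4
  S → 4
  π[e](S) → 4
  (R ⋈[c=e] π[e](S)) → 1
  σ[c>=3]((R ⋈[c=e] π[e](S))) → 1

== RESULT ==
c | f | e
4 | 3 | 4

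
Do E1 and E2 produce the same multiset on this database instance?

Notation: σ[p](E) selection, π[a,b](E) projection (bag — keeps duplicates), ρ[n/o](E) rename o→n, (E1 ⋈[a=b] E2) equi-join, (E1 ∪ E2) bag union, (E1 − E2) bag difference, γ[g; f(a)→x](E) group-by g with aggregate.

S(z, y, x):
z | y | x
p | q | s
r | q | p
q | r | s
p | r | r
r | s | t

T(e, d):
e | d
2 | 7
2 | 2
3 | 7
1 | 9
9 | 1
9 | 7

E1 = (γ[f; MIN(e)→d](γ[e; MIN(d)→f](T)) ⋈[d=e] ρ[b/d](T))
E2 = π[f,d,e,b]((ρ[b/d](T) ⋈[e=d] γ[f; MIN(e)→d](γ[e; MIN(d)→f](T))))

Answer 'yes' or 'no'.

E1 stepwise |·|:
  T → 6
  γ[e; MIN(d)→f](T) → 4
  γ[f; MIN(e)→d](γ[e; MIN(d)→f](T)) → 4
  T → 6
  ρ[b/d](T) → 6
  (γ[f; MIN(e)→d](γ[e; MIN(d)→f](T)) ⋈[d=e] ρ[b/d](T)) → 6
E2 stepwise |·|:
  T → 6
  ρ[b/d](T) → 6
  T → 6
  γ[e; MIN(d)→f](T) → 4
  γ[f; MIN(e)→d](γ[e; MIN(d)→f](T)) → 4
  (ρ[b/d](T) ⋈[e=d] γ[f; MIN(e)→d](γ[e; MIN(d)→f](T))) → 6
  π[f,d,e,b]((ρ[b/d](T) ⋈[e=d] γ[f; MIN(e)→d](γ[e; MIN(d)→f](T)))) → 6

E1 and E2 produce the same multiset:
f | d | e | b
1 | 9 | 9 | 1
1 | 9 | 9 | 7
2 | 2 | 2 | 2
2 | 2 | 2 | 7
7 | 3 | 3 | 7
9 | 1 | 1 | 9

yes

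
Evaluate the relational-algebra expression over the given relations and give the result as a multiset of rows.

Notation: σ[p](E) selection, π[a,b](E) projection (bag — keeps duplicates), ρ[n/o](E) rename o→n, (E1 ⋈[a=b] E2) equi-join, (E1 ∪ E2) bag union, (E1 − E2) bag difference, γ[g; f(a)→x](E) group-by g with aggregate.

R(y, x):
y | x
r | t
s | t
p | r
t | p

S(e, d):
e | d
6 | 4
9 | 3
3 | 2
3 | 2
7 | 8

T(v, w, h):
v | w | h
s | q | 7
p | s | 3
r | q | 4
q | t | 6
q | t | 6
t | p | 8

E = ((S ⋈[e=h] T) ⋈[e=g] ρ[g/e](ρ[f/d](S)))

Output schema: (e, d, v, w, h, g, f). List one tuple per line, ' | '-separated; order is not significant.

Per-node cardinality:
  S → 5
  T → 6
  (S ⋈[e=h] T) → 5
  S → 5
  ρ[f/d](S) → 5
  ρ[g/e](ρ[f/d](S)) → 5
  ((S ⋈[e=h] T) ⋈[e=g] ρ[g/e](ρ[f/d](S))) → 7

== RESULT ==
e | d | v | w | h | g | f
3 | 2 | p | s | 3 | 3 | 2
3 | 2 | p | s | 3 | 3 | 2
3 | 2 | p | s | 3 | 3 | 2
3 | 2 | p | s | 3 | 3 | 2
6 | 4 | q | t | 6 | 6 | 4
6 | 4 | q | t | 6 | 6 | 4
7 | 8 | s | q | 7 | 7 | 8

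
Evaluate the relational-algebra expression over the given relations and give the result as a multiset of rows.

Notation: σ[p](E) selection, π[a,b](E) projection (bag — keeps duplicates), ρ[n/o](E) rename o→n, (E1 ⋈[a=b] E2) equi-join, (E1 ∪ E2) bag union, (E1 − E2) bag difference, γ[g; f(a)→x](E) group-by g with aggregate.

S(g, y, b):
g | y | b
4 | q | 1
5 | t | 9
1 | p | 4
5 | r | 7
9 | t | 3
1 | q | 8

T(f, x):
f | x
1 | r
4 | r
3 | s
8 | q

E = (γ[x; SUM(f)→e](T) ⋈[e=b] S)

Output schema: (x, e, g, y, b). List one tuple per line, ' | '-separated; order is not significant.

Row counts bottom-up:
  T → 4
  γ[x; SUM(f)→e](T) → 3
  S → 6
  (γ[x; SUM(f)→e](T) ⋈[e=b] S) → 2

== RESULT ==
x | e | g | y | b
q | 8 | 1 | q | 8
s | 3 | 9 | t | 3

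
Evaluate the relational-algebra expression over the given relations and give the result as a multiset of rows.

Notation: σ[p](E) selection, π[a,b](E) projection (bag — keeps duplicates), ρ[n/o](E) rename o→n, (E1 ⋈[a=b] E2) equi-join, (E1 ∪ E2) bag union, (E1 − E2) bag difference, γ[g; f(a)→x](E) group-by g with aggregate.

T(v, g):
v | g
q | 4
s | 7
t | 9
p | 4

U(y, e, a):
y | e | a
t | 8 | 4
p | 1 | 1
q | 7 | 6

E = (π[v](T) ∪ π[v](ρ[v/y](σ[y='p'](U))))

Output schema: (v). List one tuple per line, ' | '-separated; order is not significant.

Subexpression sizes:
  T → 4
  π[v](T) → 4
  U → 3
  σ[y='p'](U) → 1
  ρ[v/y](σ[y='p'](U)) → 1
  π[v](ρ[v/y](σ[y='p'](U))) → 1
  (π[v](T) ∪ π[v](ρ[v/y](σ[y='p'](U)))) → 5

== RESULT ==
v
p
p
q
s
t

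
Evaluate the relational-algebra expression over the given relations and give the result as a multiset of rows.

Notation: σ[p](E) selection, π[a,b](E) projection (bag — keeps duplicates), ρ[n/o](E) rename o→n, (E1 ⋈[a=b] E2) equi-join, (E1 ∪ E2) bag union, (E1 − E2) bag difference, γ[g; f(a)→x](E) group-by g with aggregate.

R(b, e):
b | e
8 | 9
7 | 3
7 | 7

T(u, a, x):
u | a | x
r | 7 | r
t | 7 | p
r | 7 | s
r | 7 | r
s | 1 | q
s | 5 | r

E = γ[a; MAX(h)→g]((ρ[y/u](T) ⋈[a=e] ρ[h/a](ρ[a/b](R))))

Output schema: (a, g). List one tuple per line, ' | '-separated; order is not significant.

Row counts bottom-up:
  T → 6
  ρ[y/u](T) → 6
  R → 3
  ρ[a/b](R) → 3
  ρ[h/a](ρ[a/b](R)) → 3
  (ρ[y/u](T) ⋈[a=e] ρ[h/a](ρ[a/b](R))) → 4
  γ[a; MAX(h)→g]((ρ[y/u](T) ⋈[a=e] ρ[h/a](ρ[a/b](R)))) → 1

== RESULT ==
a | g
7 | 7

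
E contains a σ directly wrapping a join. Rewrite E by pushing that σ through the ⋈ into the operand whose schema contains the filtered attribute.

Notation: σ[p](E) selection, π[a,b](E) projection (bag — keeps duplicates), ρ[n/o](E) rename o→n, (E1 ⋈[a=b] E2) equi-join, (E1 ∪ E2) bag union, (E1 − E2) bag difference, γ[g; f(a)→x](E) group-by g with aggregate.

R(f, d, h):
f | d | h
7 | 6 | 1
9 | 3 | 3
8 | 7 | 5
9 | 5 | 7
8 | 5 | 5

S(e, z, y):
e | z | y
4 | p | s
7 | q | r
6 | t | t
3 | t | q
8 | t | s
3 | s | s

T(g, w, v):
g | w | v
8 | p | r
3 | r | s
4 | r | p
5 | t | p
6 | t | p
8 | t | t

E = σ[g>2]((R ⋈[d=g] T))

σ filters on g, owned by the right side.
E' = (R ⋈[d=g] σ[g>2](T))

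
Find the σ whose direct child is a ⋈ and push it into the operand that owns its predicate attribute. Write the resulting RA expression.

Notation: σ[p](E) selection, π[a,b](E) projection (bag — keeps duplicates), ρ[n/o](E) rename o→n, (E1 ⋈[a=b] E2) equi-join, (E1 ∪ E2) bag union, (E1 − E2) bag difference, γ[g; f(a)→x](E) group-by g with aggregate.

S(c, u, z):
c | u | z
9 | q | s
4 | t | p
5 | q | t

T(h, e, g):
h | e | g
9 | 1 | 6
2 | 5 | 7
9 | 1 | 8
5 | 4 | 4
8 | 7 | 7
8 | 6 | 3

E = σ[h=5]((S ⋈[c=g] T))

σ filters on h, owned by the right side.
E' = (S ⋈[c=g] σ[h=5](T))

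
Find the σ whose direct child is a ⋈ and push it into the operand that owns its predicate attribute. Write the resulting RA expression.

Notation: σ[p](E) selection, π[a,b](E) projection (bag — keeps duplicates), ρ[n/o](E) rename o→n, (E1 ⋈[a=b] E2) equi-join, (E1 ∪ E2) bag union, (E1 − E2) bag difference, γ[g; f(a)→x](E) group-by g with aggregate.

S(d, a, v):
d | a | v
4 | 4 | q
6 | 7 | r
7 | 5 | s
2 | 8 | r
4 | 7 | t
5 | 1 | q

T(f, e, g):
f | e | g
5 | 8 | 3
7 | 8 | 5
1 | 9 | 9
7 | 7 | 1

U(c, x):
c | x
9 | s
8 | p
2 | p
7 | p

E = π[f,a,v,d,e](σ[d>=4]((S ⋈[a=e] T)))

σ filters on d, owned by the left side.
E' = π[f,a,v,d,e]((σ[d>=4](S) ⋈[a=e] T))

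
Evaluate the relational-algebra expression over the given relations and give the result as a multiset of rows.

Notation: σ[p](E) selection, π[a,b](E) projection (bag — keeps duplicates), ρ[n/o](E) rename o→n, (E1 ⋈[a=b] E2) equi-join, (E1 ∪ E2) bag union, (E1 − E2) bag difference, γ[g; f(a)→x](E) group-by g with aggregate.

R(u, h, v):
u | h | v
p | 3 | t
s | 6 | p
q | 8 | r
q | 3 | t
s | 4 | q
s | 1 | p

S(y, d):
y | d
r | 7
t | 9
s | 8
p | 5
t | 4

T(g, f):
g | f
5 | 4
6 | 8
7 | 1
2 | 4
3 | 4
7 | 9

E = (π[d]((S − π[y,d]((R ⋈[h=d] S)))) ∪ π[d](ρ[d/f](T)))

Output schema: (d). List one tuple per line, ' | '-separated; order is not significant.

Subexpression sizes:
  S → 5
  R → 6
  S → 5
  (R ⋈[h=d] S) → 2
  π[y,d]((R ⋈[h=d] S)) → 2
  (S − π[y,d]((R ⋈[h=d] S))) → 3
  π[d]((S − π[y,d]((R ⋈[h=d] S)))) → 3
  T → 6
  ρ[d/f](T) → 6
  π[d](ρ[d/f](T)) → 6
  (π[d]((S − π[y,d]((R ⋈[h=d] S)))) ∪ π[d](ρ[d/f](T))) → 9

== RESULT ==
d
1
4
4
4
5
7
8
9
9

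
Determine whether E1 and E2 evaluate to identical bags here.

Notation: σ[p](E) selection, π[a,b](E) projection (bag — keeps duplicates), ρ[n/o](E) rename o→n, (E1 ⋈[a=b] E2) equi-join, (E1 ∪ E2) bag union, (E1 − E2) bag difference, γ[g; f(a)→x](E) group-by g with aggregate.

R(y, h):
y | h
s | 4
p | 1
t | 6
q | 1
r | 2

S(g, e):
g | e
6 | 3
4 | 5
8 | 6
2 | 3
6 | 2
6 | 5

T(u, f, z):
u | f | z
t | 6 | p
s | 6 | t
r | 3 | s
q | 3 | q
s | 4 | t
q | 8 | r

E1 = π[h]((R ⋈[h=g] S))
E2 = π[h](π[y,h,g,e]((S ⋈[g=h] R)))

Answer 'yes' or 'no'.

E1 stepwise |·|:
  R → 5
  S → 6
  (R ⋈[h=g] S) → 5
  π[h]((R ⋈[h=g] S)) → 5
E2 stepwise |·|:
  S → 6
  R → 5
  (S ⋈[g=h] R) → 5
  π[y,h,g,e]((S ⋈[g=h] R)) → 5
  π[h](π[y,h,g,e]((S ⋈[g=h] R))) → 5

E1 and E2 produce the same multiset:
h
2
4
6
6
6

yes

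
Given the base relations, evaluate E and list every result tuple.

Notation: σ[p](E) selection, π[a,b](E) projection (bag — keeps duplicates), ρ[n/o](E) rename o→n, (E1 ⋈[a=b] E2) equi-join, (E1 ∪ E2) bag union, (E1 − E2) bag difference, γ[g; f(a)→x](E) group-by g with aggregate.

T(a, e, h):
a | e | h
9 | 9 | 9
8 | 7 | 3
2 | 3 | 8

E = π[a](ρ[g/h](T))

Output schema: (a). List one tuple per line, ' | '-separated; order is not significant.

Row counts bottom-up:
  T → 3
  ρ[g/h](T) → 3
  π[a](ρ[g/h](T)) → 3

== RESULT ==
a
2
8
9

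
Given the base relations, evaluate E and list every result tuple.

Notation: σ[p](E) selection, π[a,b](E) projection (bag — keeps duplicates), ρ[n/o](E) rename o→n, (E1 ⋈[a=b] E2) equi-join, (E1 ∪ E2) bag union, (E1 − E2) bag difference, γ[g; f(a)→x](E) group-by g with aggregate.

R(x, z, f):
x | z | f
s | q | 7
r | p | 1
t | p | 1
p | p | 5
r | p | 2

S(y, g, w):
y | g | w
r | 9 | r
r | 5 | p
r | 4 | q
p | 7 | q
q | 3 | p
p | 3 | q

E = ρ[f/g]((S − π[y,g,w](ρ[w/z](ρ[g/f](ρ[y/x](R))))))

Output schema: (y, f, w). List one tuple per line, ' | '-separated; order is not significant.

Stepwise |·|:
  S → 6
  R → 5
  ρ[y/x](R) → 5
  ρ[g/f](ρ[y/x](R)) → 5
  ρ[w/z](ρ[g/f](ρ[y/x](R))) → 5
  π[y,g,w](ρ[w/z](ρ[g/f](ρ[y/x](R)))) → 5
  (S − π[y,g,w](ρ[w/z](ρ[g/f](ρ[y/x](R))))) → 6
  ρ[f/g]((S − π[y,g,w](ρ[w/z](ρ[g/f](ρ[y/x](R)))))) → 6

== RESULT ==
y | f | w
p | 3 | q
p | 7 | q
q | 3 | p
r | 4 | q
r | 5 | p
r | 9 | r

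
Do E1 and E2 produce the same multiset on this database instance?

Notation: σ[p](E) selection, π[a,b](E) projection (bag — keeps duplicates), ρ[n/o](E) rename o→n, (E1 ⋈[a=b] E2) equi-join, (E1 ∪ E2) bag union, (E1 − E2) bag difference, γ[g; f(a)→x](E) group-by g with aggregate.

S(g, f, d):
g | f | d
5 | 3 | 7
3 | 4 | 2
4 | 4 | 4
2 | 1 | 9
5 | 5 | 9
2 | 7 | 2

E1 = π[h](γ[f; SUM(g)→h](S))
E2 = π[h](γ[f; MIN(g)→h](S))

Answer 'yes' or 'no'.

E1 stepwise |·|:
  S → 6
  γ[f; SUM(g)→h](S) → 5
  π[h](γ[f; SUM(g)→h](S)) → 5
E2 stepwise |·|:
  S → 6
  γ[f; MIN(g)→h](S) → 5
  π[h](γ[f; MIN(g)→h](S)) → 5

E1 result:
h
2
2
5
5
7
E2 result:
h
2
2
3
5
5
Witness: (7,) appears 1× in E1 but 0× in E2.

no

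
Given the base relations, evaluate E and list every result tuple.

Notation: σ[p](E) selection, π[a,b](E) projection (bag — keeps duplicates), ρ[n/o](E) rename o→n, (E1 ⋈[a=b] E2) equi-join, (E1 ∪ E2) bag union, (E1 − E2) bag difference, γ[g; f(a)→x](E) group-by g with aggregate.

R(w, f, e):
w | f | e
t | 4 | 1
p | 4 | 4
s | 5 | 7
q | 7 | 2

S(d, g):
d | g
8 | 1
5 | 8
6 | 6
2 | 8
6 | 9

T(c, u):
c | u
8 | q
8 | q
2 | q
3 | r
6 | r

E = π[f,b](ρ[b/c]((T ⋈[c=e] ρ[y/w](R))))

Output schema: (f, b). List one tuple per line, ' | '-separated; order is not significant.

Subexpression sizes:
  T → 5
  R → 4
  ρ[y/w](R) → 4
  (T ⋈[c=e] ρ[y/w](R)) → 1
  ρ[b/c]((T ⋈[c=e] ρ[y/w](R))) → 1
  π[f,b](ρ[b/c]((T ⋈[c=e] ρ[y/w](R)))) → 1

== RESULT ==
f | b
7 | 2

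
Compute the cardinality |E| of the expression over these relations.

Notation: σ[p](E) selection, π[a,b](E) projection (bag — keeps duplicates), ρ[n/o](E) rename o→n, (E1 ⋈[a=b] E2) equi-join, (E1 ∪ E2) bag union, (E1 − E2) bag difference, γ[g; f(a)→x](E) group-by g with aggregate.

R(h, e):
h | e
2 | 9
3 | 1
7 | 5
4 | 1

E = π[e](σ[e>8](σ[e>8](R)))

Stepwise |·|:
  R → 4
  σ[e>8](R) → 1
  σ[e>8](σ[e>8](R)) → 1
  π[e](σ[e>8](σ[e>8](R))) → 1

|E| = 1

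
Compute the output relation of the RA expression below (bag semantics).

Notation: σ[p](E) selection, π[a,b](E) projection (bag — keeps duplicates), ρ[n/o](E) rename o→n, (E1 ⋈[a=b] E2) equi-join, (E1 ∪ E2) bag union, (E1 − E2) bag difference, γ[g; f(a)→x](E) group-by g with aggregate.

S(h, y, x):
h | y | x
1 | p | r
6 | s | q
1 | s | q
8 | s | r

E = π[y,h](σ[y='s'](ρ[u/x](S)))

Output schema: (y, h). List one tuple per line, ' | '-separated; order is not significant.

Stepwise |·|:
  S → 4
  ρ[u/x](S) → 4
  σ[y='s'](ρ[u/x](S)) → 3
  π[y,h](σ[y='s'](ρ[u/x](S))) → 3

== RESULT ==
y | h
s | 1
s | 6
s | 8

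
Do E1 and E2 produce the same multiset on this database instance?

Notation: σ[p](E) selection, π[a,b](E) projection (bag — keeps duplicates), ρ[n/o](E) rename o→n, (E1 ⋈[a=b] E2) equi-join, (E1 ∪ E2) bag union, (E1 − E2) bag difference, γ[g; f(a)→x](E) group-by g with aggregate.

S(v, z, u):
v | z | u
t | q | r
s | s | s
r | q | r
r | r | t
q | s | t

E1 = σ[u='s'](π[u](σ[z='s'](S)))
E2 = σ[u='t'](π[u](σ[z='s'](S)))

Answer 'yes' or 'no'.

E1 stepwise |·|:
  S → 5
  σ[z='s'](S) → 2
  π[u](σ[z='s'](S)) → 2
  σ[u='s'](π[u](σ[z='s'](S))) → 1
E2 stepwise |·|:
  S → 5
  σ[z='s'](S) → 2
  π[u](σ[z='s'](S)) → 2
  σ[u='t'](π[u](σ[z='s'](S))) → 1

E1 result:
u
s
E2 result:
u
t
Witness: ('t',) appears 0× in E1 but 1× in E2.

no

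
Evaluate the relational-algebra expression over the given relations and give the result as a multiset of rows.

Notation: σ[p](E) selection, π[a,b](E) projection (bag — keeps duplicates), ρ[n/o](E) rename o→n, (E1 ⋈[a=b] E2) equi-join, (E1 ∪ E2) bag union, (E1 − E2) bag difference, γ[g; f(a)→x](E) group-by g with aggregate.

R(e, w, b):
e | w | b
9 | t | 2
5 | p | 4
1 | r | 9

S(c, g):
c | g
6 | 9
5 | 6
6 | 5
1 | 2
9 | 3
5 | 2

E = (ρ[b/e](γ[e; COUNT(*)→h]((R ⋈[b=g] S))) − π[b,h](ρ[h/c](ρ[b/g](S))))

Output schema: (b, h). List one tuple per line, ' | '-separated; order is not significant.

Row counts bottom-up:
  R → 3
  S → 6
  (R ⋈[b=g] S) → 3
  γ[e; COUNT(*)→h]((R ⋈[b=g] S)) → 2
  ρ[b/e](γ[e; COUNT(*)→h]((R ⋈[b=g] S))) → 2
  S → 6
  ρ[b/g](S) → 6
  ρ[h/c](ρ[b/g](S)) → 6
  π[b,h](ρ[h/c](ρ[b/g](S))) → 6
  (ρ[b/e](γ[e; COUNT(*)→h]((R ⋈[b=g] S))) − π[b,h](ρ[h/c](ρ[b/g](S)))) → 2

== RESULT ==
b | h
1 | 1
9 | 2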